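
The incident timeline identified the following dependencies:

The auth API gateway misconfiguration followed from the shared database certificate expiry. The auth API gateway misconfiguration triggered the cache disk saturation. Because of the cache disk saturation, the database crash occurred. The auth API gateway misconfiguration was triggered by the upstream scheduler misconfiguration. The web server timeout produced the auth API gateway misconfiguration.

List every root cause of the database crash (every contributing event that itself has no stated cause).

Tracing upstream from the database crash: the database crash ← the cache disk saturation ← the auth API gateway misconfiguration ← the web server timeout.
A separate upstream branch: the database crash ← the cache disk saturation ← the auth API gateway misconfiguration ← the shared database certificate expiry.
A separate upstream branch: the database crash ← the cache disk saturation ← the auth API gateway misconfiguration ← the upstream scheduler misconfiguration.
Each of those chain origins has no stated cause.

the shared database certificate expiry, the upstream scheduler misconfiguration, the web server timeout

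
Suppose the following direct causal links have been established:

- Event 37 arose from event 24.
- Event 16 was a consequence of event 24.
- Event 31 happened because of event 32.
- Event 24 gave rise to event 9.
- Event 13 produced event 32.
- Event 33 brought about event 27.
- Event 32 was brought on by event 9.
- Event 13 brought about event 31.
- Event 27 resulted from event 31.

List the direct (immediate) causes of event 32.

Upstream contributors include event 24, but only event 13, event 9 feed directly into event 32.

event 13, event 9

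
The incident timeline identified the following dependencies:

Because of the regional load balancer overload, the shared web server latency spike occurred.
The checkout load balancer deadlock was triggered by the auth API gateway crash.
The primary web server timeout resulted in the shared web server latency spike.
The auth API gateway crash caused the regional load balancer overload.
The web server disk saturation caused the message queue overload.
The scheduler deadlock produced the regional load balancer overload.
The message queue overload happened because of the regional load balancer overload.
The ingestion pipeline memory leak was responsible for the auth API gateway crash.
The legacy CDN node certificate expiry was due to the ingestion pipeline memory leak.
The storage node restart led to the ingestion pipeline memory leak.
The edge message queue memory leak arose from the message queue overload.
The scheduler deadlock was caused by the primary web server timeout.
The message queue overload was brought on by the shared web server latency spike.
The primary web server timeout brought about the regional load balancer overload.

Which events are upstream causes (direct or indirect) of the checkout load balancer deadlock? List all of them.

the auth API gateway crash, the ingestion pipeline memory leak, the storage node restart

Immediate cause of the checkout load balancer deadlock: the auth API gateway crash.
Further upstream: the storage node restart, the ingestion pipeline memory leak.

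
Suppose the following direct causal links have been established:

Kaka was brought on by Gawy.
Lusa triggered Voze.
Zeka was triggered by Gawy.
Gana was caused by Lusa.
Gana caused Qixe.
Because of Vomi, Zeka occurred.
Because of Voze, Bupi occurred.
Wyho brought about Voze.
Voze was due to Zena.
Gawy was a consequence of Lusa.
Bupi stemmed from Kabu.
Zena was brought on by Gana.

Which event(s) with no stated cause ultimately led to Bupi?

Tracing upstream from Bupi: Bupi ← Kabu.
A separate upstream branch: Bupi ← Voze ← Lusa.
A separate upstream branch: Bupi ← Voze ← Wyho.
Each of those chain origins has no stated cause.

Kabu, Lusa, Wyho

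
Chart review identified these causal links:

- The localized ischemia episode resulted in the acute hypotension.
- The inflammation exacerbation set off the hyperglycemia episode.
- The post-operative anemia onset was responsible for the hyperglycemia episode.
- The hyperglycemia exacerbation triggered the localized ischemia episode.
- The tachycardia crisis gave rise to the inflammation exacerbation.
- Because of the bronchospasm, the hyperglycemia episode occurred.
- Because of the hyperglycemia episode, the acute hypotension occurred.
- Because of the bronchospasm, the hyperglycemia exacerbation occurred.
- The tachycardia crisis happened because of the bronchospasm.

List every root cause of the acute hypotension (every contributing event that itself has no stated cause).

Tracing upstream from the acute hypotension: the acute hypotension ← the hyperglycemia episode ← the post-operative anemia onset.
A separate upstream branch: the acute hypotension ← the hyperglycemia episode ← the bronchospasm.
Each of those chain origins has no stated cause.

the bronchospasm, the post-operative anemia onset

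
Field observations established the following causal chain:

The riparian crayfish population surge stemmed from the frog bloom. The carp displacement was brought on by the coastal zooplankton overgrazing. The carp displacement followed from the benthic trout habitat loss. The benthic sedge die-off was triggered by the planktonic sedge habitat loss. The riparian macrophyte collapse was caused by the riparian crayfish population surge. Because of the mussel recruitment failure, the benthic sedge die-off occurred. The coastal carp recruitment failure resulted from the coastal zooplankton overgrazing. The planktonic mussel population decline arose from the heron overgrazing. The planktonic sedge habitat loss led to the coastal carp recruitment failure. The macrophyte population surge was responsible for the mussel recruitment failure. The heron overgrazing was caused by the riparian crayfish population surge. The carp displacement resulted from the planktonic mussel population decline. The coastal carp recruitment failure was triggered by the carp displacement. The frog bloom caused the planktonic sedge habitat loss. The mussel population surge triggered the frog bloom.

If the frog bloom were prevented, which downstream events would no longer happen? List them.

the heron overgrazing, the planktonic mussel population decline, the planktonic sedge habitat loss, the riparian crayfish population surge, the riparian macrophyte collapse

Downstream of the frog bloom: the riparian crayfish population surge, the riparian macrophyte collapse, the heron overgrazing, the planktonic mussel population decline, the carp displacement, the planktonic sedge habitat loss, the coastal carp recruitment failure, the benthic sedge die-off.
Of those, still caused via another path: the carp displacement, the coastal carp recruitment failure, the benthic sedge die-off.
The remainder have no surviving cause.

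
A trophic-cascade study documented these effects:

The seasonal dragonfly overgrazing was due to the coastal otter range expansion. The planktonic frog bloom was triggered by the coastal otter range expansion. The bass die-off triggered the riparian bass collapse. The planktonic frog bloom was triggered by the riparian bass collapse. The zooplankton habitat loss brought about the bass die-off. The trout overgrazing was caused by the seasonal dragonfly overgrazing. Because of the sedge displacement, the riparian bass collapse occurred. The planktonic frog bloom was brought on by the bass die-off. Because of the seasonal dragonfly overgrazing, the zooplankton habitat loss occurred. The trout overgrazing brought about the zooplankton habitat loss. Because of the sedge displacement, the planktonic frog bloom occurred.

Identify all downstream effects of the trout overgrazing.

the bass die-off, the planktonic frog bloom, the riparian bass collapse, the zooplankton habitat loss

Direct effects: the zooplankton habitat loss.
2 steps out: the bass die-off.
3 steps out: the riparian bass collapse, the planktonic frog bloom.
Not reachable from it: the coastal otter range expansion, the seasonal dragonfly overgrazing, the sedge displacement.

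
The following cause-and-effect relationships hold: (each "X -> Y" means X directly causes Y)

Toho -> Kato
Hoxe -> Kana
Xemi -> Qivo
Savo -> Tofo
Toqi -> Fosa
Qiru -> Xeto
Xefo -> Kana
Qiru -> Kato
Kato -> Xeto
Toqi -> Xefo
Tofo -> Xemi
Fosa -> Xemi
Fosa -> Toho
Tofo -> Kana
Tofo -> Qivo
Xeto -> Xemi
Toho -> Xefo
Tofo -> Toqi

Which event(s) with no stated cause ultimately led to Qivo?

Qiru, Savo

Tracing upstream from Qivo: Qivo ← Xemi ← Xeto ← Qiru.
A separate upstream branch: Qivo ← Tofo ← Savo.
Each of those chain origins has no stated cause.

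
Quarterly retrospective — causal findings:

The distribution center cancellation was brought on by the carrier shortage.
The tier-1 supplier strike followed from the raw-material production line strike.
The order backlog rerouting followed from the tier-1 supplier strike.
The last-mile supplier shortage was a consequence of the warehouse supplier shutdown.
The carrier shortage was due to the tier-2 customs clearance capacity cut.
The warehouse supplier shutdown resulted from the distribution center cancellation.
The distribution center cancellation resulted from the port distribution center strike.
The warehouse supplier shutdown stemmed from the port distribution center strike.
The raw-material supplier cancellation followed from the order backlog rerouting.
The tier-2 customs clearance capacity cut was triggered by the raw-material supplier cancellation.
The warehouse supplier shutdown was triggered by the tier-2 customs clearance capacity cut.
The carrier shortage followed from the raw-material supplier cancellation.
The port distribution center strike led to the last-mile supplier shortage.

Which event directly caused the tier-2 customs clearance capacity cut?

the raw-material supplier cancellation

Upstream contributors include the raw-material production line strike, the tier-1 supplier strike, the order backlog rerouting, but only the raw-material supplier cancellation feeds directly into the tier-2 customs clearance capacity cut.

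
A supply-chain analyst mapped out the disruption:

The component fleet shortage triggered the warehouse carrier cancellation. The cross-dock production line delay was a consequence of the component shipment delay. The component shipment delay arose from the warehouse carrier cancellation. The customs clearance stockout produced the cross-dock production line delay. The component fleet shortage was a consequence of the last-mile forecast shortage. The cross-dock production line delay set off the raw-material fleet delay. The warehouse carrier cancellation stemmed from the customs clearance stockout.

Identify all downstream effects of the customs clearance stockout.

the component shipment delay, the cross-dock production line delay, the raw-material fleet delay, the warehouse carrier cancellation

Direct effects: the warehouse carrier cancellation, the cross-dock production line delay.
2 steps out: the component shipment delay, the raw-material fleet delay.
Not reachable from it: the last-mile forecast shortage, the component fleet shortage.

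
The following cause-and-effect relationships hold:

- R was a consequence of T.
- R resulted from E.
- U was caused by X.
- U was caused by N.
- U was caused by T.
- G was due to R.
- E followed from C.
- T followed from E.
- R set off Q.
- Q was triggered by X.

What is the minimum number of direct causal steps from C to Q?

3

Shortest chain: C → E → R → Q.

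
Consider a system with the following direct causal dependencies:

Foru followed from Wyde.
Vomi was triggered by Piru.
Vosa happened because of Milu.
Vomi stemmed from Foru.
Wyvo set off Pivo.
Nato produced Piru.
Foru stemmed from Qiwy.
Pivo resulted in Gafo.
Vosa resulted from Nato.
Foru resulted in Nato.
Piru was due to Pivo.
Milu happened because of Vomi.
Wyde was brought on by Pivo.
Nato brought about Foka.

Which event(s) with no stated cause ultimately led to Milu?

Qiwy, Wyvo

Tracing upstream from Milu: Milu ← Vomi ← Piru ← Pivo ← Wyvo.
A separate upstream branch: Milu ← Vomi ← Foru ← Qiwy.
Each of those chain origins has no stated cause.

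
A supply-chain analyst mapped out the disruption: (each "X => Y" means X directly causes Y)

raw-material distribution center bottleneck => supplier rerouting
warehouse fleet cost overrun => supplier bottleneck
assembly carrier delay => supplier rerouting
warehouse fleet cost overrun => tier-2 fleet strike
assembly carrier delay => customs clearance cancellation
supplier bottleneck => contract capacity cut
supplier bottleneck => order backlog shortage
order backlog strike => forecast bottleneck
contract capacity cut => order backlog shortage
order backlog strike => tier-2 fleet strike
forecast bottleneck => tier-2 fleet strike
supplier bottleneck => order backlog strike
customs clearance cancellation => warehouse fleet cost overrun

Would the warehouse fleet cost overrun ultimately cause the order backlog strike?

Yes

There is a causal chain: the warehouse fleet cost overrun → the supplier bottleneck → the order backlog strike.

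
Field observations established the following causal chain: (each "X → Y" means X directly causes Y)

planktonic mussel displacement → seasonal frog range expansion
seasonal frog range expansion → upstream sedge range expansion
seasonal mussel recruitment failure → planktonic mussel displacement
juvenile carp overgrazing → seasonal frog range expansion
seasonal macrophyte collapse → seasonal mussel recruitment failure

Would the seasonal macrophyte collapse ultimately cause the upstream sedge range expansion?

Yes

There is a causal chain: the seasonal macrophyte collapse → the seasonal mussel recruitment failure → the planktonic mussel displacement → the seasonal frog range expansion → the upstream sedge range expansion.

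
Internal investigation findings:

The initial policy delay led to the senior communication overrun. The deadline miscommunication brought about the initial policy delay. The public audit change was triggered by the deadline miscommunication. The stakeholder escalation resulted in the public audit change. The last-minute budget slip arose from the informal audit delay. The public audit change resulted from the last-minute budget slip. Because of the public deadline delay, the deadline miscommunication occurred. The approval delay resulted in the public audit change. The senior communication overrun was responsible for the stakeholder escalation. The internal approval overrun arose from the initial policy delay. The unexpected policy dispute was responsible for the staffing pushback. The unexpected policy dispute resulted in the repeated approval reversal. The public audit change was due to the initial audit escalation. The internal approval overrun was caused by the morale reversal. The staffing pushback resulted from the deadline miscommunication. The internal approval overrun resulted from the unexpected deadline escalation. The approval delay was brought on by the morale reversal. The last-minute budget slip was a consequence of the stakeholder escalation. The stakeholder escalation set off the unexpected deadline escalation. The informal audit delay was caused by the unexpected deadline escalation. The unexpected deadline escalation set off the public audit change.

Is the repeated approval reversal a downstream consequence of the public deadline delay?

The public deadline delay leads to the deadline miscommunication, the staffing pushback, the initial policy delay, the senior communication overrun, the stakeholder escalation, the unexpected deadline escalation, the internal approval overrun, the informal audit delay, the last-minute budget slip, the public audit change; the repeated approval reversal is not among them.

No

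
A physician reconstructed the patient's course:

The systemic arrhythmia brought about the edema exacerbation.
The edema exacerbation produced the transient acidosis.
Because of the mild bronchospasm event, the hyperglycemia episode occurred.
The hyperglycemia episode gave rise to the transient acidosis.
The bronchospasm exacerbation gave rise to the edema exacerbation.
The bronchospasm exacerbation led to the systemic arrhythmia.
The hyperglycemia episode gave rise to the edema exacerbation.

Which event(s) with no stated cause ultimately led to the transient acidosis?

Tracing upstream from the transient acidosis: the transient acidosis ← the edema exacerbation ← the bronchospasm exacerbation.
A separate upstream branch: the transient acidosis ← the hyperglycemia episode ← the mild bronchospasm event.
Each of those chain origins has no stated cause.

the bronchospasm exacerbation, the mild bronchospasm event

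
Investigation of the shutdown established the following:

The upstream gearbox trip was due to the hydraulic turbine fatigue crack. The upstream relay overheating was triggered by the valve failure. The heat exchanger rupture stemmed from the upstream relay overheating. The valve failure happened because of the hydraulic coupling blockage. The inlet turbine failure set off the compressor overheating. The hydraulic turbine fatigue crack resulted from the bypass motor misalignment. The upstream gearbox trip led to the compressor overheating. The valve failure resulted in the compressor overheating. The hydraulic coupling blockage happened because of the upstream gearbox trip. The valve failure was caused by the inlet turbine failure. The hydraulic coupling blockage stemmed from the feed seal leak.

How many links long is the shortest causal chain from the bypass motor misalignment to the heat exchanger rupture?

6

Shortest chain: the bypass motor misalignment → the hydraulic turbine fatigue crack → the upstream gearbox trip → the hydraulic coupling blockage → the valve failure → the upstream relay overheating → the heat exchanger rupture.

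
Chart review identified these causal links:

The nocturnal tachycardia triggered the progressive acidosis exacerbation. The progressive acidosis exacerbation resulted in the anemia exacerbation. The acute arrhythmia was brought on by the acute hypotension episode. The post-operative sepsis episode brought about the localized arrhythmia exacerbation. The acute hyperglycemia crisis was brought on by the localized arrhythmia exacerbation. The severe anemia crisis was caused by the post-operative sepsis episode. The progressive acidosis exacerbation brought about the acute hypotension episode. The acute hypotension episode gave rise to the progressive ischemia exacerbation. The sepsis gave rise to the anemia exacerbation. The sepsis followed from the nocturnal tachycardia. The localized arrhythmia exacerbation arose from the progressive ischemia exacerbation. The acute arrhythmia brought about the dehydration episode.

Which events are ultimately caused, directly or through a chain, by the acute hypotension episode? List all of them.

the acute arrhythmia, the acute hyperglycemia crisis, the dehydration episode, the localized arrhythmia exacerbation, the progressive ischemia exacerbation

Direct effects: the progressive ischemia exacerbation, the acute arrhythmia.
2 steps out: the localized arrhythmia exacerbation, the dehydration episode.
3 steps out: the acute hyperglycemia crisis.
Not reachable from it: the nocturnal tachycardia, the post-operative sepsis episode, the sepsis, the progressive acidosis exacerbation, the anemia exacerbation, the severe anemia crisis.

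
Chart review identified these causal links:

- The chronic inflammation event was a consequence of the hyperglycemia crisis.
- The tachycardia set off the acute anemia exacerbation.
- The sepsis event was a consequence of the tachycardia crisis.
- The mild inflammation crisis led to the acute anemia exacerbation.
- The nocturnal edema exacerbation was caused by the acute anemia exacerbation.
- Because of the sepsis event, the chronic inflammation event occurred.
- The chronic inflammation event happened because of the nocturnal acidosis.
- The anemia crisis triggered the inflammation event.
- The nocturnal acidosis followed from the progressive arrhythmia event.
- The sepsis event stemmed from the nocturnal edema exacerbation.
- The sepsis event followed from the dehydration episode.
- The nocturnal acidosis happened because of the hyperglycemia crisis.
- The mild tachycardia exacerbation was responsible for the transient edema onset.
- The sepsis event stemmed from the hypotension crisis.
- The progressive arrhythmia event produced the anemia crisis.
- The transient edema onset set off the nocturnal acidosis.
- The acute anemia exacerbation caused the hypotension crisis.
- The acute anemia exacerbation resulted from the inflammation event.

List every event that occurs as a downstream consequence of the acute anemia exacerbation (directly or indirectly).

the chronic inflammation event, the hypotension crisis, the nocturnal edema exacerbation, the sepsis event

Direct effects: the hypotension crisis, the nocturnal edema exacerbation.
2 steps out: the sepsis event.
3 steps out: the chronic inflammation event.
Not reachable from it: the tachycardia crisis, the tachycardia, the dehydration episode, the mild tachycardia exacerbation, the progressive arrhythmia event, the anemia crisis, the mild inflammation crisis, the inflammation event, the transient edema onset, the hyperglycemia crisis, the nocturnal acidosis.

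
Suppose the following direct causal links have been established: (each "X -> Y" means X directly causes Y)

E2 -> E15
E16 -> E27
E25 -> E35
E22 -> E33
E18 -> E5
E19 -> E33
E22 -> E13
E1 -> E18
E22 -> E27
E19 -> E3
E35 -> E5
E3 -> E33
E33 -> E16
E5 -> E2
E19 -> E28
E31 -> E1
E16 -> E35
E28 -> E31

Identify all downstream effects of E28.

E1, E15, E18, E2, E31, E5

Direct effects: E31.
2 steps out: E1.
3 steps out: E18.
4 steps out: E5.
5 steps out: E2.
6 steps out: E15.
Not reachable from it: E19, E3, E22, E13, E33, E16, E25, E35, E27.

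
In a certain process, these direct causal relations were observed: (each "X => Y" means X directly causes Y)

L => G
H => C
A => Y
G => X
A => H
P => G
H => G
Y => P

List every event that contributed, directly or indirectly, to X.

A, G, H, L, P, Y

Immediate cause of X: G.
Further upstream: A, H, L, Y, P.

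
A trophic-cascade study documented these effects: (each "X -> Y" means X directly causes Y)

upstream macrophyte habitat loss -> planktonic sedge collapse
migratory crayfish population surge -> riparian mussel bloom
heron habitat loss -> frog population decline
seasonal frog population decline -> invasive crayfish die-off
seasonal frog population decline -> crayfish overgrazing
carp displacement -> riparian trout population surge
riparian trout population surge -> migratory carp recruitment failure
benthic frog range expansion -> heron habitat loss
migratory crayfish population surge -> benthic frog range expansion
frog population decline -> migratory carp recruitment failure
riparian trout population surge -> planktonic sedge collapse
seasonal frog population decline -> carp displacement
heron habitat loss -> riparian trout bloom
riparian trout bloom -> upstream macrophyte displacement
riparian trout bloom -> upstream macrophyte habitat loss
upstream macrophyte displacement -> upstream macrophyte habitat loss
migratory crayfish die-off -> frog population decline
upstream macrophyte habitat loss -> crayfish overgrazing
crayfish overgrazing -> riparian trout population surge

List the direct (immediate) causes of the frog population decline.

Upstream contributors include the migratory crayfish population surge, the benthic frog range expansion, but only the heron habitat loss, the migratory crayfish die-off feed directly into the frog population decline.

the heron habitat loss, the migratory crayfish die-off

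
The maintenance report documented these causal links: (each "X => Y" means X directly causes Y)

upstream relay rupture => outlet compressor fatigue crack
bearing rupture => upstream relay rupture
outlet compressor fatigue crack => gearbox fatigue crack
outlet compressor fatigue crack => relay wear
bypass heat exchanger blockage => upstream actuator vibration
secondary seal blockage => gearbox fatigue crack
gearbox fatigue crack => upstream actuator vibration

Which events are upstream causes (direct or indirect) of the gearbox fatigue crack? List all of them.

the bearing rupture, the outlet compressor fatigue crack, the secondary seal blockage, the upstream relay rupture

Immediate causes of the gearbox fatigue crack: the secondary seal blockage, the outlet compressor fatigue crack.
Further upstream: the bearing rupture, the upstream relay rupture.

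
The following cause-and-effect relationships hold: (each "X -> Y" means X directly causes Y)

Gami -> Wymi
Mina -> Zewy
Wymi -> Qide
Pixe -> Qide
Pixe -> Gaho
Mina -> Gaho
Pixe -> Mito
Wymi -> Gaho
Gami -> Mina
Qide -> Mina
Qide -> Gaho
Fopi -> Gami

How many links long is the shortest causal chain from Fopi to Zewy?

Shortest chain: Fopi → Gami → Mina → Zewy.

3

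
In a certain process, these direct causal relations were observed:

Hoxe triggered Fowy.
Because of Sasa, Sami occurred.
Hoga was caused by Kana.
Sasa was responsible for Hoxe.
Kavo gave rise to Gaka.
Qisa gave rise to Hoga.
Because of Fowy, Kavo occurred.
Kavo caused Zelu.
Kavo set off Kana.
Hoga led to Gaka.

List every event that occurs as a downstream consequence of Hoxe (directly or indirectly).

Fowy, Gaka, Hoga, Kana, Kavo, Zelu

Direct effects: Fowy.
2 steps out: Kavo.
3 steps out: Kana, Gaka, Zelu.
4 steps out: Hoga.
Not reachable from it: Sasa, Sami, Qisa.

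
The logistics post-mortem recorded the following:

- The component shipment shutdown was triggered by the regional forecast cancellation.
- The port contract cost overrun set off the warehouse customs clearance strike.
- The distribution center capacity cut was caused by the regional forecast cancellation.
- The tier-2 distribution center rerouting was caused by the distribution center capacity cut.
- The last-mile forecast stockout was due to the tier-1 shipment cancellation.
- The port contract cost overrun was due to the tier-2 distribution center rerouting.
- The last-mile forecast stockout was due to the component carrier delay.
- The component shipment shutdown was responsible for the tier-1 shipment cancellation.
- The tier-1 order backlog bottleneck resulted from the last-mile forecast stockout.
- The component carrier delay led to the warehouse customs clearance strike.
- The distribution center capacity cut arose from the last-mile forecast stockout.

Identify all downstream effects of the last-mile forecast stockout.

the distribution center capacity cut, the port contract cost overrun, the tier-1 order backlog bottleneck, the tier-2 distribution center rerouting, the warehouse customs clearance strike

Direct effects: the tier-1 order backlog bottleneck, the distribution center capacity cut.
2 steps out: the tier-2 distribution center rerouting.
3 steps out: the port contract cost overrun.
4 steps out: the warehouse customs clearance strike.
Not reachable from it: the regional forecast cancellation, the component shipment shutdown, the tier-1 shipment cancellation, the component carrier delay.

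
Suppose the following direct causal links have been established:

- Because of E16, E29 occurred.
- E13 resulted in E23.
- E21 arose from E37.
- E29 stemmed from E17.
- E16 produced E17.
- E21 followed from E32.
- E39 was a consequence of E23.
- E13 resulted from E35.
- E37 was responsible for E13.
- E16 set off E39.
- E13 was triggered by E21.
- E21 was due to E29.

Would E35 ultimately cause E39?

There is a causal chain: E35 → E13 → E23 → E39.

Yes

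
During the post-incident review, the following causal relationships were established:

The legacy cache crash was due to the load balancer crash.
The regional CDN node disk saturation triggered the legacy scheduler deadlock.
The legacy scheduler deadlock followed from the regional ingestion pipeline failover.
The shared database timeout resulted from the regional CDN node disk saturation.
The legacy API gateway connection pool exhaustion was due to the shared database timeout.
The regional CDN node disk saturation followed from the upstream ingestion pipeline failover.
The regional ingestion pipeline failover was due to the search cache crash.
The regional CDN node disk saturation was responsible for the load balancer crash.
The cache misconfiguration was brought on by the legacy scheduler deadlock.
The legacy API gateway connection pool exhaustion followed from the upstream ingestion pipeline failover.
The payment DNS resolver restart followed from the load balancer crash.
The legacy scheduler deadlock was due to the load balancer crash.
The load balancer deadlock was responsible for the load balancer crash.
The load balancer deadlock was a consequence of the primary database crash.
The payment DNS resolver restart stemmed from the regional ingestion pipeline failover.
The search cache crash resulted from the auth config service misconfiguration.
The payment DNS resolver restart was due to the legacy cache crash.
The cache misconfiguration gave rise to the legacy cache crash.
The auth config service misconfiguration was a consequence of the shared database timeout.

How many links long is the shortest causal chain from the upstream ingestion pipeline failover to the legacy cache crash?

Shortest chain: the upstream ingestion pipeline failover → the regional CDN node disk saturation → the load balancer crash → the legacy cache crash.

3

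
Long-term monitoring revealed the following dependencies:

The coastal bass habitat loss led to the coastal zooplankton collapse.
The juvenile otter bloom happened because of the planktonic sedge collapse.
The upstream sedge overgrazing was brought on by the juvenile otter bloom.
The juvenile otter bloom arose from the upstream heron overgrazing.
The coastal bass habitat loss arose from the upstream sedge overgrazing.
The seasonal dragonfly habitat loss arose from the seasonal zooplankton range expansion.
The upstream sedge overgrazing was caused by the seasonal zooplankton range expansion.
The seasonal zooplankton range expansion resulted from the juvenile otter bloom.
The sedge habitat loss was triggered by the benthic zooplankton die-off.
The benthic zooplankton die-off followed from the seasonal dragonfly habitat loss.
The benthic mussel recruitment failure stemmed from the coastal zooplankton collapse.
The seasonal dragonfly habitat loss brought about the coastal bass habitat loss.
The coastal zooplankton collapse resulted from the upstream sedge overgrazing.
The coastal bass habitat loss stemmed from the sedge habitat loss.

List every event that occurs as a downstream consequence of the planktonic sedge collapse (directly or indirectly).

Direct effects: the juvenile otter bloom.
2 steps out: the seasonal zooplankton range expansion, the upstream sedge overgrazing.
3 steps out: the seasonal dragonfly habitat loss, the coastal bass habitat loss, the coastal zooplankton collapse.
4 steps out: the benthic zooplankton die-off, the benthic mussel recruitment failure.
5 steps out: the sedge habitat loss.
Not reachable from it: the upstream heron overgrazing.

the benthic mussel recruitment failure, the benthic zooplankton die-off, the coastal bass habitat loss, the coastal zooplankton collapse, the juvenile otter bloom, the seasonal dragonfly habitat loss, the seasonal zooplankton range expansion, the sedge habitat loss, the upstream sedge overgrazing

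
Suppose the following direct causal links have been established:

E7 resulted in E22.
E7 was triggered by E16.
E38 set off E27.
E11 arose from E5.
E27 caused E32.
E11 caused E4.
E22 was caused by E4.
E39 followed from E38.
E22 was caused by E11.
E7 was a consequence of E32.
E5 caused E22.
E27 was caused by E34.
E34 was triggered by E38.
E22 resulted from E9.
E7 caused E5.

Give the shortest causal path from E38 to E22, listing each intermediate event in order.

E38 → E27
E27 → E32
E32 → E7
E7 → E22
Length: 4 steps.

E38 → E27 → E32 → E7 → E22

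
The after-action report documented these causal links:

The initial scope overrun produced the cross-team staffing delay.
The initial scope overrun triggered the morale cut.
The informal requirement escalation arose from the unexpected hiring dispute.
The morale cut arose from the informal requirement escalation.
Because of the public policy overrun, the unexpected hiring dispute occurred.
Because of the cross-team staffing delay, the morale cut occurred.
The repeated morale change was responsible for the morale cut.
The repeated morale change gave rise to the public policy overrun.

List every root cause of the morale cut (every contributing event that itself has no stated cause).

the initial scope overrun, the repeated morale change

Tracing upstream from the morale cut: the morale cut ← the repeated morale change.
A separate upstream branch: the morale cut ← the initial scope overrun.
Each of those chain origins has no stated cause.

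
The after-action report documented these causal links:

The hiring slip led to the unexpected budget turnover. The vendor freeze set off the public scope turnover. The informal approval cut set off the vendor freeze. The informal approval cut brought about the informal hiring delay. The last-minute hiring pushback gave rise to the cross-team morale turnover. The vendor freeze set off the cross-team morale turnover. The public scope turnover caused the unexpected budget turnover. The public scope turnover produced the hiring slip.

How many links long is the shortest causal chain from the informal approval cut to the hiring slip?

Shortest chain: the informal approval cut → the vendor freeze → the public scope turnover → the hiring slip.

3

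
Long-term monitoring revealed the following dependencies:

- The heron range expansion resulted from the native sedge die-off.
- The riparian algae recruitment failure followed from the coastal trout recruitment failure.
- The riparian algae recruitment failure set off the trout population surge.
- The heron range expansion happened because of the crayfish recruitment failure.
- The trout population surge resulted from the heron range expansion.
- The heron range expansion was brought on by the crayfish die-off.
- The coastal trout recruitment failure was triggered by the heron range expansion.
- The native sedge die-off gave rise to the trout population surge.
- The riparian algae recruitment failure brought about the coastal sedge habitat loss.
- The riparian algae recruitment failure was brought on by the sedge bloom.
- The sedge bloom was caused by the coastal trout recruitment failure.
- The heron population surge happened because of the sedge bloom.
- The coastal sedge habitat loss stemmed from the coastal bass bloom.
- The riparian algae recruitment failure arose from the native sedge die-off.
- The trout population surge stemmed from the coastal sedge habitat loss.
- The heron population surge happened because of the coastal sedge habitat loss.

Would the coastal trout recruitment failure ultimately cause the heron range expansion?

No

The coastal trout recruitment failure leads to the sedge bloom, the riparian algae recruitment failure, the coastal sedge habitat loss, the trout population surge, the heron population surge; the heron range expansion is not among them.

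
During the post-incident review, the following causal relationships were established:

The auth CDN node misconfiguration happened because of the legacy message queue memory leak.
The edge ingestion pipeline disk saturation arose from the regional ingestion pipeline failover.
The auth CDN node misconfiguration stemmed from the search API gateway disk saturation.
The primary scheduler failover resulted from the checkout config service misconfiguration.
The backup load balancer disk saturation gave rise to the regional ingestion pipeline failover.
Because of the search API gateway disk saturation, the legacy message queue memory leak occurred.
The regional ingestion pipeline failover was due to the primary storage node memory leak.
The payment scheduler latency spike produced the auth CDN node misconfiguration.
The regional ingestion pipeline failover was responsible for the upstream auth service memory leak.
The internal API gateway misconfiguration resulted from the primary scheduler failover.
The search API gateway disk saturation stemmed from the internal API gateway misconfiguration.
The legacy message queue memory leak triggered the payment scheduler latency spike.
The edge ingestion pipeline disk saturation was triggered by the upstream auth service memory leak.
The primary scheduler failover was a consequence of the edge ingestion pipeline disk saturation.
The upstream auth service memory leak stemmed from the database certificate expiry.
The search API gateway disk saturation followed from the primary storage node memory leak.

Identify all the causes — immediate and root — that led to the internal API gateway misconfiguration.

the backup load balancer disk saturation, the checkout config service misconfiguration, the database certificate expiry, the edge ingestion pipeline disk saturation, the primary scheduler failover, the primary storage node memory leak, the regional ingestion pipeline failover, the upstream auth service memory leak

Immediate cause of the internal API gateway misconfiguration: the primary scheduler failover.
Further upstream: the primary storage node memory leak, the database certificate expiry, the checkout config service misconfiguration, the backup load balancer disk saturation, the regional ingestion pipeline failover, the upstream auth service memory leak, the edge ingestion pipeline disk saturation.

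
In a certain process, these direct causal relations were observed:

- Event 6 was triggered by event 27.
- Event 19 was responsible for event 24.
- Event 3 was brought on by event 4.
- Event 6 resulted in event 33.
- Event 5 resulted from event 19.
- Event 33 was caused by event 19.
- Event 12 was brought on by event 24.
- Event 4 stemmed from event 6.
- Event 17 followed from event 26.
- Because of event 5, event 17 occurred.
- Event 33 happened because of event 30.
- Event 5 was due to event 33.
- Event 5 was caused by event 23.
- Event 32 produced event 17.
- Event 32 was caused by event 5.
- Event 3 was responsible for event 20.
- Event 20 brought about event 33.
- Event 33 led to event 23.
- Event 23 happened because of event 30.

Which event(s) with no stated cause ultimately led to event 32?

event 19, event 27, event 30

Tracing upstream from event 32: event 32 ← event 5 ← event 19.
A separate upstream branch: event 32 ← event 5 ← event 33 ← event 6 ← event 27.
A separate upstream branch: event 32 ← event 5 ← event 33 ← event 30.
Each of those chain origins has no stated cause.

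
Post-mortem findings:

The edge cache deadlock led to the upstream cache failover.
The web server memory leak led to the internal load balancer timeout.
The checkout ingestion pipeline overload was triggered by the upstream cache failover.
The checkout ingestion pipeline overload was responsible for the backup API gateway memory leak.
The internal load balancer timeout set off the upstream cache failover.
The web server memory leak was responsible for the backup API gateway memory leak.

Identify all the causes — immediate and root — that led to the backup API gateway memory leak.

the checkout ingestion pipeline overload, the edge cache deadlock, the internal load balancer timeout, the upstream cache failover, the web server memory leak

Immediate causes of the backup API gateway memory leak: the web server memory leak, the checkout ingestion pipeline overload.
Further upstream: the internal load balancer timeout, the upstream cache failover, the edge cache deadlock.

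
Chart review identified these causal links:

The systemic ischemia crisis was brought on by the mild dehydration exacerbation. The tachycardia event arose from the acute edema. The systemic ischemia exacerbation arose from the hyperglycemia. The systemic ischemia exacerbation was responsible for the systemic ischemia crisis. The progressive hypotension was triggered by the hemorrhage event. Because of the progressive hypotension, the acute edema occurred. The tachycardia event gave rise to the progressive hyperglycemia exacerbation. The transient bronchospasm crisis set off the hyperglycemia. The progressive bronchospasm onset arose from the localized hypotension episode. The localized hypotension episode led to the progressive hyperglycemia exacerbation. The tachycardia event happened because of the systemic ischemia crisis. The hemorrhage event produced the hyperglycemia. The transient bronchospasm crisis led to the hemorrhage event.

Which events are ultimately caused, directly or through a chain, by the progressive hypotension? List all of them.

Direct effects: the acute edema.
2 steps out: the tachycardia event.
3 steps out: the progressive hyperglycemia exacerbation.
Not reachable from it: the transient bronchospasm crisis, the hemorrhage event, the hyperglycemia, the systemic ischemia exacerbation, the mild dehydration exacerbation, the systemic ischemia crisis, the localized hypotension episode, the progressive bronchospasm onset.

the acute edema, the progressive hyperglycemia exacerbation, the tachycardia event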